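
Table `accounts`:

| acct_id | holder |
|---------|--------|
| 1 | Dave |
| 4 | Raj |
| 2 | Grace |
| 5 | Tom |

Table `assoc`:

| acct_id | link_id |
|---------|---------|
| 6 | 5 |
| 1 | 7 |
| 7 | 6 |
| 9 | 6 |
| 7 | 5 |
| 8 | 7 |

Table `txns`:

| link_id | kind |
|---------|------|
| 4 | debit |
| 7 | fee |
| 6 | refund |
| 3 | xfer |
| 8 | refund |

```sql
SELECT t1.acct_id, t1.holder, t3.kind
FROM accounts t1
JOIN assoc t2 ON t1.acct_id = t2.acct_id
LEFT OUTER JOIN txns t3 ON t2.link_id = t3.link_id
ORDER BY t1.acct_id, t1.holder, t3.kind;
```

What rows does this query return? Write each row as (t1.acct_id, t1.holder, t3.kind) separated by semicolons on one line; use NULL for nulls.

Step 1 — t1 INNER JOIN t2 on acct_id → 1 row(s).
Then LEFT JOIN `txns t3` on link_id: each of those 1 rows is kept; rows whose t2.link_id has no match in t3 get NULL for t3's columns.

(1, Dave, fee)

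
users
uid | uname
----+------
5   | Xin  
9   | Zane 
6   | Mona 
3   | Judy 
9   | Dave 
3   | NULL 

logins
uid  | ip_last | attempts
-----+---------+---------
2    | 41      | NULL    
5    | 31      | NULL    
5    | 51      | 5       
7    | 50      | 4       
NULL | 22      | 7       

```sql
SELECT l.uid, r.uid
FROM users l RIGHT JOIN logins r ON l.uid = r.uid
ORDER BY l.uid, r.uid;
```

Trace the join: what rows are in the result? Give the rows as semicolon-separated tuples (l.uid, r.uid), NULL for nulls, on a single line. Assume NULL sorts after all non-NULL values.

(5, 5); (5, 5); (NULL, 2); (NULL, 7); (NULL, NULL)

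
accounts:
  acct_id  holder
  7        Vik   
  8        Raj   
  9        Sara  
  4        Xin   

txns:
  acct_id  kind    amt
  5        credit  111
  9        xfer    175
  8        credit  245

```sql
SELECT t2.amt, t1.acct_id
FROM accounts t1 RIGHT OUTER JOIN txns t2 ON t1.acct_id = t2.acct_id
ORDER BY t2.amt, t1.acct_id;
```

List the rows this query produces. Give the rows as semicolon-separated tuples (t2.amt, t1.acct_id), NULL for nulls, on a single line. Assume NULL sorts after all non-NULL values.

RIGHT JOIN keeps every row from `txns`; unmatched rows get NULL for `accounts`'s columns.
Matching on t1.acct_id = t2.acct_id.
Matched pairs: 2; unmatched t2 rows kept: 1.

(111, NULL); (175, 9); (245, 8)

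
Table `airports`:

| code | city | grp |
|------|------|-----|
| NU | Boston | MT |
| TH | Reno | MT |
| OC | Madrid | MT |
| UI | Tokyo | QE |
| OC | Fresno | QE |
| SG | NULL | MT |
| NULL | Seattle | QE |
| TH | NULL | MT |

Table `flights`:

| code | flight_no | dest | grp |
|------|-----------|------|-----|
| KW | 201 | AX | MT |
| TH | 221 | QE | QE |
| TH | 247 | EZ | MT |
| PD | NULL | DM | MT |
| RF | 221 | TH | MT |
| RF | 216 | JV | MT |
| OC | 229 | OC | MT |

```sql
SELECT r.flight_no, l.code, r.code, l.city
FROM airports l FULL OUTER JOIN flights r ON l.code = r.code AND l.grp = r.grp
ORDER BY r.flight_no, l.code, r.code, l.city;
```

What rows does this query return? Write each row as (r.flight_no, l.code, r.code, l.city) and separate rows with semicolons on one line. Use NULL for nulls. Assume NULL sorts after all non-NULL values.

(201, NULL, KW, NULL); (216, NULL, RF, NULL); (221, NULL, RF, NULL); (221, NULL, TH, NULL); (229, OC, OC, Madrid); (247, TH, TH, Reno); (247, TH, TH, NULL); (NULL, NU, NULL, Boston); (NULL, OC, NULL, Fresno); (NULL, SG, NULL, NULL); (NULL, UI, NULL, Tokyo); (NULL, NULL, PD, NULL); (NULL, NULL, NULL, Seattle)

FULL OUTER JOIN keeps every row from both sides; unmatched rows get NULL for the other side's columns.
Matching on l.code = r.code AND l.grp = r.grp. A NULL in a compared column never satisfies the condition.
- l row (code=NU, grp=MT): no match → kept, r columns NULL.
- l row (code=TH, grp=MT): matches 1 r row(s) → 1 output row(s).
- l row (code=OC, grp=MT): matches 1 r row(s) → 1 output row(s).
- l row (code=UI, grp=QE): no match → kept, r columns NULL.
- l row (code=OC, grp=QE): no match → kept, r columns NULL.
- l row (code=SG, grp=MT): no match → kept, r columns NULL.
- l row (code=NULL, grp=QE): no match → kept, r columns NULL.
- l row (code=TH, grp=MT): matches 1 r row(s) → 1 output row(s).
- 5 row(s) from r found no l partner → padded with NULL.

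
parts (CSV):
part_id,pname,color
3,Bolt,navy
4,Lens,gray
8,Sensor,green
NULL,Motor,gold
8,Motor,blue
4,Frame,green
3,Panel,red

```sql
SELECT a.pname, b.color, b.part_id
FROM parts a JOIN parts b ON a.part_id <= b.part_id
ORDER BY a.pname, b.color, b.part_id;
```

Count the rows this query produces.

INNER JOIN keeps only pairs where the ON condition holds.
Matching on a.part_id <= b.part_id. A NULL in a compared column never satisfies the condition.
- a (part_id=3) pairs with 6 row(s) of b.
- a (part_id=4) pairs with 4 row(s) of b.
- a (part_id=8) pairs with 2 row(s) of b.
- a (part_id=NULL) has no partner → excluded.
- a (part_id=8) pairs with 2 row(s) of b.
- a (part_id=4) pairs with 4 row(s) of b.
- a (part_id=3) pairs with 6 row(s) of b.
Total: 24 rows.

24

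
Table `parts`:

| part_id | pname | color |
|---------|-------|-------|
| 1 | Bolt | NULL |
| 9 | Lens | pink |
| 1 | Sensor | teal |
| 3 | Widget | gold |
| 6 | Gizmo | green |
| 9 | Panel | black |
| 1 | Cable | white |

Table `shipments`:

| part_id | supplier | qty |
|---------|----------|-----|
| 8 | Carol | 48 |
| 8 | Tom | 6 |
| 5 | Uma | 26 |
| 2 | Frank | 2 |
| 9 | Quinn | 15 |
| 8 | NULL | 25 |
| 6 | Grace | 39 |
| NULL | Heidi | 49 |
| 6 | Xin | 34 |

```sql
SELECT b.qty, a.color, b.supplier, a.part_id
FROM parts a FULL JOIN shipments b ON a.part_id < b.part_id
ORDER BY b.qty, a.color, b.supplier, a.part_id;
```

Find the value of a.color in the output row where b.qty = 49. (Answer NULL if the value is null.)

FULL OUTER JOIN keeps every row from both sides; unmatched rows get NULL for the other side's columns.
Matching on a.part_id < b.part_id. A NULL in a compared column never satisfies the condition.
- part_id=1: 8 matching b row(s), so 8 row(s) emitted.
- part_id=9: no b row matches, row kept with b columns NULL.
- part_id=1: 8 matching b row(s), so 8 row(s) emitted.
- part_id=3: 7 matching b row(s), so 7 row(s) emitted.
- part_id=6: 4 matching b row(s), so 4 row(s) emitted.
- part_id=9: no b row matches, row kept with b columns NULL.
- part_id=1: 8 matching b row(s), so 8 row(s) emitted.
- plus 1 unmatched b row(s), each kept with NULL a columns.

NULL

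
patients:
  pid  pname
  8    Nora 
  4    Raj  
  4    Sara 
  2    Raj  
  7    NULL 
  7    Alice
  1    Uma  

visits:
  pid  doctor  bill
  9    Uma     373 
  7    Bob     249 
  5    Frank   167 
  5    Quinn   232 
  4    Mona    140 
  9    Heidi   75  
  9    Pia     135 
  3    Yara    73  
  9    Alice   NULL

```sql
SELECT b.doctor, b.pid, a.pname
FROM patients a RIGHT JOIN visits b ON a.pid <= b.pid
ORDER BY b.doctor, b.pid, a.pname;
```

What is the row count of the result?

RIGHT JOIN keeps every row from `visits`; unmatched rows get NULL for `patients`'s columns.
Matching on a.pid <= b.pid.
- a row (pid=8): matches 4 b row(s) → 4 output row(s).
- a row (pid=4): matches 8 b row(s) → 8 output row(s).
- a row (pid=4): matches 8 b row(s) → 8 output row(s).
- a row (pid=2): matches 9 b row(s) → 9 output row(s).
- a row (pid=7): matches 5 b row(s) → 5 output row(s).
- a row (pid=7): matches 5 b row(s) → 5 output row(s).
- a row (pid=1): matches 9 b row(s) → 9 output row(s).
- every b row matched at least one a row.
Total: 48 rows.

48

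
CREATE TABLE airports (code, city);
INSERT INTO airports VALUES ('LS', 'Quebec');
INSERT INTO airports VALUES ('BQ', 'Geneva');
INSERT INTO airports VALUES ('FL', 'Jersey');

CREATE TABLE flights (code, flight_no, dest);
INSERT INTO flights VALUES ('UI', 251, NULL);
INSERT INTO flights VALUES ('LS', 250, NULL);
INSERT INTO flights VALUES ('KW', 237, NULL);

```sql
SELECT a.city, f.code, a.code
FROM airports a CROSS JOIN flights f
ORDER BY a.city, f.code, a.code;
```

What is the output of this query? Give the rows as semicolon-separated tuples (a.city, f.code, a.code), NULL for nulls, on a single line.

CROSS JOIN pairs every row of `airports` with every row of `flights`: 3 × 3 = 9 rows.
After projecting and ordering:
a.city | f.code | a.code
Geneva | KW | BQ
Geneva | LS | BQ
Geneva | UI | BQ
Jersey | KW | FL
Jersey | LS | FL
Jersey | UI | FL
Quebec | KW | LS
Quebec | LS | LS
Quebec | UI | LS

(Geneva, KW, BQ); (Geneva, LS, BQ); (Geneva, UI, BQ); (Jersey, KW, FL); (Jersey, LS, FL); (Jersey, UI, FL); (Quebec, KW, LS); (Quebec, LS, LS); (Quebec, UI, LS)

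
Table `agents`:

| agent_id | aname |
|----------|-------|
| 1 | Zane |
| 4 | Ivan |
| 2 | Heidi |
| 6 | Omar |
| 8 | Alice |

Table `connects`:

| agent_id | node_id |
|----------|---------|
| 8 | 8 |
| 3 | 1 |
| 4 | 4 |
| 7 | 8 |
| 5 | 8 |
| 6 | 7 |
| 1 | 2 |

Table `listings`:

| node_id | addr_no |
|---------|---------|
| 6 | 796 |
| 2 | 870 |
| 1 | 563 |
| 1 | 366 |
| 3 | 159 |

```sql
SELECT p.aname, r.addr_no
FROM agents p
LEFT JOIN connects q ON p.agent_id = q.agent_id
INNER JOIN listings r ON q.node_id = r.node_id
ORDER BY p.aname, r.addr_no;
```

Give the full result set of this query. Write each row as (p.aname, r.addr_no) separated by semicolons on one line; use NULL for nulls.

Evaluate left to right. First `agents p LEFT JOIN connects q` on agent_id: 5 row(s).
Then INNER JOIN `listings r` on node_id: keep only rows whose q.node_id appears in r.

(Zane, 870)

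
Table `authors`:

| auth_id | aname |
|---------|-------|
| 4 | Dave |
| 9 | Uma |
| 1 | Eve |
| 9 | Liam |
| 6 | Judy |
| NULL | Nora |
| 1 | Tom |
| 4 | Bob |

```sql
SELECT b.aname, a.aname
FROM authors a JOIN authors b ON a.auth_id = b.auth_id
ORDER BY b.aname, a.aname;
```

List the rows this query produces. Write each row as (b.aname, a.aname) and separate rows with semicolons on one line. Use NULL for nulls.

INNER JOIN keeps only pairs where the ON condition holds.
Matching on a.auth_id = b.auth_id. A NULL in a compared column never satisfies the condition.
Matched pairs: 13.

(Bob, Bob); (Bob, Dave); (Dave, Bob); (Dave, Dave); (Eve, Eve); (Eve, Tom); (Judy, Judy); (Liam, Liam); (Liam, Uma); (Tom, Eve); (Tom, Tom); (Uma, Liam); (Uma, Uma)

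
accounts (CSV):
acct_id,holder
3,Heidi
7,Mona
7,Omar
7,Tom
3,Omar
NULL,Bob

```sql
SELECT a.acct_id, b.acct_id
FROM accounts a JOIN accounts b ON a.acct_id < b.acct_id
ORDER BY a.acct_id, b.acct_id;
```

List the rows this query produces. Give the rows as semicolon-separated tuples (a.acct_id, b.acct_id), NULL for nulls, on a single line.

INNER JOIN keeps only pairs where the ON condition holds.
Matching on a.acct_id < b.acct_id. A NULL in a compared column never satisfies the condition.
- a row (acct_id=3): matches 3 b row(s) → 3 output row(s).
- a row (acct_id=7): no match → dropped.
- a row (acct_id=7): no match → dropped.
- a row (acct_id=7): no match → dropped.
- a row (acct_id=3): matches 3 b row(s) → 3 output row(s).
- a row (acct_id=NULL): no match → dropped.
After projecting and ordering:
a.acct_id | b.acct_id
3 | 7
3 | 7
3 | 7
3 | 7
3 | 7
3 | 7

(3, 7); (3, 7); (3, 7); (3, 7); (3, 7); (3, 7)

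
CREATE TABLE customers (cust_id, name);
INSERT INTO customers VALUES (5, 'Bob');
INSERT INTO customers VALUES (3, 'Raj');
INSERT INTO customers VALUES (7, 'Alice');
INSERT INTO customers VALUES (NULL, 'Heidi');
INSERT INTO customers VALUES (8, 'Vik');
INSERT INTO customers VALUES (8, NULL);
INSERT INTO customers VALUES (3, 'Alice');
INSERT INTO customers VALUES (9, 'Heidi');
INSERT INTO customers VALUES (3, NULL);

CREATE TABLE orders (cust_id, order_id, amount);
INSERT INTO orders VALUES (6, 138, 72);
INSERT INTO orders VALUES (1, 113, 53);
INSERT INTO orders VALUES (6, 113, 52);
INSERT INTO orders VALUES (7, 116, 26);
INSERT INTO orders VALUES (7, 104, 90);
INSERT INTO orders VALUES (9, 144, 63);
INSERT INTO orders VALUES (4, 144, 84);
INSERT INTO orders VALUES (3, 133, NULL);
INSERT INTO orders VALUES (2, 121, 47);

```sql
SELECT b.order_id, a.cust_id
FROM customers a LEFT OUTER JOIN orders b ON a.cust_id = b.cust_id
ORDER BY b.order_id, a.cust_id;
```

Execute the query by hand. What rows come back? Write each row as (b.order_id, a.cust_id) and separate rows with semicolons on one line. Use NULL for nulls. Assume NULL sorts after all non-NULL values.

(104, 7); (116, 7); (133, 3); (133, 3); (133, 3); (144, 9); (NULL, 5); (NULL, 8); (NULL, 8); (NULL, NULL)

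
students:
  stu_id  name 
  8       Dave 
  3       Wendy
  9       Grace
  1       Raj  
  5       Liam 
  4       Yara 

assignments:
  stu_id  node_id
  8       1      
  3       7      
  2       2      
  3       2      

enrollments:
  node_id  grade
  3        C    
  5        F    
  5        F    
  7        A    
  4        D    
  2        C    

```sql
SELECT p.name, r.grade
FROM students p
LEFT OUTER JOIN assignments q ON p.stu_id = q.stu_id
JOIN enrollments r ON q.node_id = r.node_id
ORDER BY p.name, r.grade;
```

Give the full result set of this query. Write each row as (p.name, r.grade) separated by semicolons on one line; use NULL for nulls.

(Wendy, A); (Wendy, C)

Evaluate left to right. First `students p LEFT JOIN assignments q` on stu_id: 7 row(s).
Then INNER JOIN `enrollments r` on node_id: keep only rows whose q.node_id appears in r.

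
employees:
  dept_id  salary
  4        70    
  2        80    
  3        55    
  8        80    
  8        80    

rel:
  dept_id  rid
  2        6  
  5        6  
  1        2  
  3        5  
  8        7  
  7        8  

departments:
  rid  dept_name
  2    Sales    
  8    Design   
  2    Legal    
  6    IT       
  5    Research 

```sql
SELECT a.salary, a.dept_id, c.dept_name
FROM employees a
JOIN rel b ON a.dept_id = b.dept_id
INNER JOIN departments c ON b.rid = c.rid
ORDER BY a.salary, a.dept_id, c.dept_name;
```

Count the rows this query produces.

2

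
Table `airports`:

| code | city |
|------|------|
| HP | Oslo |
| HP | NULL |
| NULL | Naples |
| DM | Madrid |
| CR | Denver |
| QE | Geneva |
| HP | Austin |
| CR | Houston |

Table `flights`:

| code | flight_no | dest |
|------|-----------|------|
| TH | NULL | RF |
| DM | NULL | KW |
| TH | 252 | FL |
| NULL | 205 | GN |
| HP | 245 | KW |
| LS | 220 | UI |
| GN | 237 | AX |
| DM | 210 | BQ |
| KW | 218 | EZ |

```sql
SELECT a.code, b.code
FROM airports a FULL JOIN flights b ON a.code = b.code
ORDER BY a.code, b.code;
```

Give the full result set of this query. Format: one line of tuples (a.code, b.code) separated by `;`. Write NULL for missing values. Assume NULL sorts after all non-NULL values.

FULL OUTER JOIN keeps every row from both sides; unmatched rows get NULL for the other side's columns.
Matching on a.code = b.code. A NULL in a compared column never satisfies the condition.
- a[0] code=HP → 1 match(es) in b → 1 row(s).
- a[1] code=HP → 1 match(es) in b → 1 row(s).
- a[2] code=NULL → no match; kept with NULLs on the b side.
- a[3] code=DM → 2 match(es) in b → 2 row(s).
- a[4] code=CR → no match; kept with NULLs on the b side.
- a[5] code=QE → no match; kept with NULLs on the b side.
- a[6] code=HP → 1 match(es) in b → 1 row(s).
- a[7] code=CR → no match; kept with NULLs on the b side.
- 6 row(s) from b found no a partner → padded with NULL.

(CR, NULL); (CR, NULL); (DM, DM); (DM, DM); (HP, HP); (HP, HP); (HP, HP); (QE, NULL); (NULL, GN); (NULL, KW); (NULL, LS); (NULL, TH); (NULL, TH); (NULL, NULL); (NULL, NULL)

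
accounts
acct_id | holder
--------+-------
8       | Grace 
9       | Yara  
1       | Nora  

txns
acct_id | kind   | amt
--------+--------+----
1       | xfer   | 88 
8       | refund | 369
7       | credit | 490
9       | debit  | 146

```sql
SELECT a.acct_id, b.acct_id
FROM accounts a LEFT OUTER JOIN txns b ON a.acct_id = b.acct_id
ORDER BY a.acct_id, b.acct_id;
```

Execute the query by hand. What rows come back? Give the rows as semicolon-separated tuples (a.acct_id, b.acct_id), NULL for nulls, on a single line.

(1, 1); (8, 8); (9, 9)

LEFT JOIN keeps every row from `accounts`; unmatched rows get NULL for `txns`'s columns.
Matching on a.acct_id = b.acct_id.
- a (acct_id=8) pairs with 1 row(s) of b.
- a (acct_id=9) pairs with 1 row(s) of b.
- a (acct_id=1) pairs with 1 row(s) of b.
After projecting and ordering:
a.acct_id | b.acct_id
1 | 1
8 | 8
9 | 9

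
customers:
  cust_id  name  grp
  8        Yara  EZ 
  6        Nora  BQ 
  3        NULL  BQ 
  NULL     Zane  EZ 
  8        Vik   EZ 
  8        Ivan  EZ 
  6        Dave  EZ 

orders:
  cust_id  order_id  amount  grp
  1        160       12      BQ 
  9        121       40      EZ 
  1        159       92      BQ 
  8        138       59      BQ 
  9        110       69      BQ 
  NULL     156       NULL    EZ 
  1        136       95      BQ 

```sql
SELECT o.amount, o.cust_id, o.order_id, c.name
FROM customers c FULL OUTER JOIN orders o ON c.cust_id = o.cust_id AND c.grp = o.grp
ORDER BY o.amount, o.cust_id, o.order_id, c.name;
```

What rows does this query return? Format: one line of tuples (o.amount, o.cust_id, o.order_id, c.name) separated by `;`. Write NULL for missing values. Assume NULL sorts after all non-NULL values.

(12, 1, 160, NULL); (40, 9, 121, NULL); (59, 8, 138, NULL); (69, 9, 110, NULL); (92, 1, 159, NULL); (95, 1, 136, NULL); (NULL, NULL, 156, NULL); (NULL, NULL, NULL, Dave); (NULL, NULL, NULL, Ivan); (NULL, NULL, NULL, Nora); (NULL, NULL, NULL, Vik); (NULL, NULL, NULL, Yara); (NULL, NULL, NULL, Zane); (NULL, NULL, NULL, NULL)

FULL OUTER JOIN keeps every row from both sides; unmatched rows get NULL for the other side's columns.
Matching on c.cust_id = o.cust_id AND c.grp = o.grp. A NULL in a compared column never satisfies the condition.
- c row (cust_id=8, grp=EZ): no match → kept, o columns NULL.
- c row (cust_id=6, grp=BQ): no match → kept, o columns NULL.
- c row (cust_id=3, grp=BQ): no match → kept, o columns NULL.
- c row (cust_id=NULL, grp=EZ): no match → kept, o columns NULL.
- c row (cust_id=8, grp=EZ): no match → kept, o columns NULL.
- c row (cust_id=8, grp=EZ): no match → kept, o columns NULL.
- c row (cust_id=6, grp=EZ): no match → kept, o columns NULL.
- 7 o row(s) had no c match → kept, c columns NULL.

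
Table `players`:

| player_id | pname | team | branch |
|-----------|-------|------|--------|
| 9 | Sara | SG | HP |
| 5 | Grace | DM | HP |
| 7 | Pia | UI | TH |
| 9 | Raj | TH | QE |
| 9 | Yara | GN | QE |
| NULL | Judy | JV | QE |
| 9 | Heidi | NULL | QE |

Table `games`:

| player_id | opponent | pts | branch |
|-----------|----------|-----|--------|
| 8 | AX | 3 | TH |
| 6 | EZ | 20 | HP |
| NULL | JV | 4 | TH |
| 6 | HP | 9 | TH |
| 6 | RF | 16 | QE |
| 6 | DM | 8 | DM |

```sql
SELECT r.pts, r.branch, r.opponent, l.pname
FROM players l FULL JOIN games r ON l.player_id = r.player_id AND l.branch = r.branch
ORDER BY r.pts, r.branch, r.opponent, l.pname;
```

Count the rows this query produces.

13

FULL OUTER JOIN keeps every row from both sides; unmatched rows get NULL for the other side's columns.
Matching on l.player_id = r.player_id AND l.branch = r.branch. A NULL in a compared column never satisfies the condition.
- player_id=9, branch=HP: no r row matches, row kept with r columns NULL.
- player_id=5, branch=HP: no r row matches, row kept with r columns NULL.
- player_id=7, branch=TH: no r row matches, row kept with r columns NULL.
- player_id=9, branch=QE: no r row matches, row kept with r columns NULL.
- player_id=9, branch=QE: no r row matches, row kept with r columns NULL.
- player_id=NULL, branch=QE: no r row matches, row kept with r columns NULL.
- player_id=9, branch=QE: no r row matches, row kept with r columns NULL.
- 6 r row(s) had no l match → kept, l columns NULL.
Total: 0 matched + 13 padded = 13 rows.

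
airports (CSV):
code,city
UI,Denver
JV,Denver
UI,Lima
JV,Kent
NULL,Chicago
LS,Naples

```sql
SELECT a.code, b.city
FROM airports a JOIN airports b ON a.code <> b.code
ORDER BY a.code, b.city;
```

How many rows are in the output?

INNER JOIN keeps only pairs where the ON condition holds.
Matching on a.code <> b.code. A NULL in a compared column never satisfies the condition.
- a[0] code=UI → 3 match(es) in b → 3 row(s).
- a[1] code=JV → 3 match(es) in b → 3 row(s).
- a[2] code=UI → 3 match(es) in b → 3 row(s).
- a[3] code=JV → 3 match(es) in b → 3 row(s).
- a[4] code=NULL → no match; dropped.
- a[5] code=LS → 4 match(es) in b → 4 row(s).
Total: 16 rows.

16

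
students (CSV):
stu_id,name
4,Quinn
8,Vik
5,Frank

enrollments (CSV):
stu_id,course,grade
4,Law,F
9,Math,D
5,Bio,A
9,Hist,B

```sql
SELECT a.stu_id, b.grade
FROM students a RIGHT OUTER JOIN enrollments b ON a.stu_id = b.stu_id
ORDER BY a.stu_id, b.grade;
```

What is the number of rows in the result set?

RIGHT JOIN keeps every row from `enrollments`; unmatched rows get NULL for `students`'s columns.
Matching on a.stu_id = b.stu_id.
- stu_id=4: 1 matching b row(s), so 1 row(s) emitted.
- stu_id=8: no matching b row.
- stu_id=5: 1 matching b row(s), so 1 row(s) emitted.
- 2 b row(s) had no a match → kept, a columns NULL.
Total: 2 matched + 2 padded = 4 rows.

4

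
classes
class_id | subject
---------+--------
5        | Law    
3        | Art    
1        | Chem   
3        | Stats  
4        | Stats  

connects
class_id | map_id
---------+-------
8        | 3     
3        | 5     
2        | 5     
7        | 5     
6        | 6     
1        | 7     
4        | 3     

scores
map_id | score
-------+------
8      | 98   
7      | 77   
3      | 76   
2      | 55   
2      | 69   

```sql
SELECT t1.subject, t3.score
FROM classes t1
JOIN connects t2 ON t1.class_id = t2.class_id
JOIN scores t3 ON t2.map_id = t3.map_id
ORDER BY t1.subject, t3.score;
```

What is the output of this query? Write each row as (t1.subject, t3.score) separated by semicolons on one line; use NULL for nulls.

Joins associate left-to-right: classes INNER JOIN connects on class_id gives 4 intermediate row(s).
Then INNER JOIN `scores t3` on map_id: keep only rows whose t2.map_id appears in t3.

(Chem, 77); (Stats, 76)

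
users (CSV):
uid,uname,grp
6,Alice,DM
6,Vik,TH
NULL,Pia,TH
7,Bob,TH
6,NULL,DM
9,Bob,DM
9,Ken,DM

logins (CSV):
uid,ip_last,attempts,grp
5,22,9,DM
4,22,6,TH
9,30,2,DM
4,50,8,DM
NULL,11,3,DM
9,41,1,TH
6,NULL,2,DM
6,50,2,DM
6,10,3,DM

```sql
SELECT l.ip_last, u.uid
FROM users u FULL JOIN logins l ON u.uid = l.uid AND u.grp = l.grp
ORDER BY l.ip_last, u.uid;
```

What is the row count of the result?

FULL OUTER JOIN keeps every row from both sides; unmatched rows get NULL for the other side's columns.
Matching on u.uid = l.uid AND u.grp = l.grp. A NULL in a compared column never satisfies the condition.
- u[0] uid=6, grp=DM → 3 match(es) in l → 3 row(s).
- u[1] uid=6, grp=TH → no match; kept with NULLs on the l side.
- u[2] uid=NULL, grp=TH → no match; kept with NULLs on the l side.
- u[3] uid=7, grp=TH → no match; kept with NULLs on the l side.
- u[4] uid=6, grp=DM → 3 match(es) in l → 3 row(s).
- u[5] uid=9, grp=DM → 1 match(es) in l → 1 row(s).
- u[6] uid=9, grp=DM → 1 match(es) in l → 1 row(s).
- 5 row(s) from l found no u partner → padded with NULL.
Total: 8 matched + 8 padded = 16 rows.

16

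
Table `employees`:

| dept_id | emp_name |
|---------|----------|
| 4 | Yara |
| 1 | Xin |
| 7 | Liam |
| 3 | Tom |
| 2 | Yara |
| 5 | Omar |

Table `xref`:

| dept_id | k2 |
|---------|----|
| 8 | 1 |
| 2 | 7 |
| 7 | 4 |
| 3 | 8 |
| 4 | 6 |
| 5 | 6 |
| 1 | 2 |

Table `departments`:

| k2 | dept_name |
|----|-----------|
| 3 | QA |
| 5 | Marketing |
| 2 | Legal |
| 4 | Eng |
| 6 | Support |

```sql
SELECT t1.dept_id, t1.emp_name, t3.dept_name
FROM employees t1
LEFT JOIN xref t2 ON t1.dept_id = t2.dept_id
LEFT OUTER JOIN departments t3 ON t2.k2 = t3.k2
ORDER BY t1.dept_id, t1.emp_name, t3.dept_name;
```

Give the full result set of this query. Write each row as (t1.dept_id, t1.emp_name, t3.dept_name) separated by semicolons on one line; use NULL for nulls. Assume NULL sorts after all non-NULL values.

(1, Xin, Legal); (2, Yara, NULL); (3, Tom, NULL); (4, Yara, Support); (5, Omar, Support); (7, Liam, Eng)

Step 1 — t1 LEFT JOIN t2 on dept_id → 6 row(s).
Then LEFT JOIN `departments t3` on k2: each of those 6 rows is kept; rows whose t2.k2 has no match in t3 get NULL for t3's columns.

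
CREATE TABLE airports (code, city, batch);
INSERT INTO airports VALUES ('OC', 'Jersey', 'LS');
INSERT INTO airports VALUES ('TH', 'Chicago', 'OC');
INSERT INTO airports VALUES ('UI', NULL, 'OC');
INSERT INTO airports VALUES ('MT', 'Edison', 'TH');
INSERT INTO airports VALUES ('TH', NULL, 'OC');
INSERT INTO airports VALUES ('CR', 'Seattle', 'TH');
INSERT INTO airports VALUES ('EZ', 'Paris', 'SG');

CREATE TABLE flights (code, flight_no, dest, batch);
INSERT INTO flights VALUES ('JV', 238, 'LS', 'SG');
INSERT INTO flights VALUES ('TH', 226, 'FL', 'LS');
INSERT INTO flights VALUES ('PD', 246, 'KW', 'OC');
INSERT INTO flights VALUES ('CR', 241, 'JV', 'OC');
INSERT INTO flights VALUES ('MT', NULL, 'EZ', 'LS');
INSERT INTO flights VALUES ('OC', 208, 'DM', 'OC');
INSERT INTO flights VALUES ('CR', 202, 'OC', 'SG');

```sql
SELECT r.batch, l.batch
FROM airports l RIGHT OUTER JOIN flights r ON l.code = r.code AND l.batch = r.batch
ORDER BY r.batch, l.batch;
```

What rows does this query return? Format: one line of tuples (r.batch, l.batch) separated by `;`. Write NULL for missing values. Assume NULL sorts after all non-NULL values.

(LS, NULL); (LS, NULL); (OC, NULL); (OC, NULL); (OC, NULL); (SG, NULL); (SG, NULL)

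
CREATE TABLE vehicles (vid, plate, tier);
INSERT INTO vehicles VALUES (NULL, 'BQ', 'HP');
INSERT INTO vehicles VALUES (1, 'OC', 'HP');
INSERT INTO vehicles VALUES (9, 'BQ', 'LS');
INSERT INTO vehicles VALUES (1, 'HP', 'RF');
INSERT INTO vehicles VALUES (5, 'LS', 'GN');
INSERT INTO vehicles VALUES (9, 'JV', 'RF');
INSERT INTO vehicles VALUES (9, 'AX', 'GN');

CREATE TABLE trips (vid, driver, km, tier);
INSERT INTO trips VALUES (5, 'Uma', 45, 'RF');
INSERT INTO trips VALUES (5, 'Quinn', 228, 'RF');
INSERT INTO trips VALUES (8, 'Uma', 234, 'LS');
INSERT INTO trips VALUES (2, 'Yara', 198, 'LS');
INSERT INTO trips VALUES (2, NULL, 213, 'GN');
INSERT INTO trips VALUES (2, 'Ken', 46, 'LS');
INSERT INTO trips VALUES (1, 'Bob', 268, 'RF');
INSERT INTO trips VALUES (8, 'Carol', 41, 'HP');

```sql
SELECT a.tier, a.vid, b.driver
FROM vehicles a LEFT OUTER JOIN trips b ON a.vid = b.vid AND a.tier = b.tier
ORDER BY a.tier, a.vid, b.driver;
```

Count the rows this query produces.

LEFT JOIN keeps every row from `vehicles`; unmatched rows get NULL for `trips`'s columns.
Matching on a.vid = b.vid AND a.tier = b.tier. A NULL in a compared column never satisfies the condition.
- a[0] vid=NULL, tier=HP → no match; kept with NULLs on the b side.
- a[1] vid=1, tier=HP → no match; kept with NULLs on the b side.
- a[2] vid=9, tier=LS → no match; kept with NULLs on the b side.
- a[3] vid=1, tier=RF → 1 match(es) in b → 1 row(s).
- a[4] vid=5, tier=GN → no match; kept with NULLs on the b side.
- a[5] vid=9, tier=RF → no match; kept with NULLs on the b side.
- a[6] vid=9, tier=GN → no match; kept with NULLs on the b side.
Total: 1 matched + 6 padded = 7 rows.

7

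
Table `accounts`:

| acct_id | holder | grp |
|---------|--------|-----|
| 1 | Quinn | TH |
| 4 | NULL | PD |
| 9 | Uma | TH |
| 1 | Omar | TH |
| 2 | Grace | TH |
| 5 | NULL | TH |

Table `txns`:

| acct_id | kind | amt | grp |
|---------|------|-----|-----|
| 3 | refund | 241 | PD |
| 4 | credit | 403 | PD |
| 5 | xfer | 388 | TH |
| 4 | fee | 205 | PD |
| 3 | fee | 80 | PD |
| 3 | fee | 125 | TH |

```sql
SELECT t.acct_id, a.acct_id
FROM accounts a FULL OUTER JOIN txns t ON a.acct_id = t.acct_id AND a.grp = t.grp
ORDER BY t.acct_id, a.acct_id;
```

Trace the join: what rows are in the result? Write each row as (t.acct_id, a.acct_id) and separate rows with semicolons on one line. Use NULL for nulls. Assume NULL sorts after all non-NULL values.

(3, NULL); (3, NULL); (3, NULL); (4, 4); (4, 4); (5, 5); (NULL, 1); (NULL, 1); (NULL, 2); (NULL, 9)

FULL OUTER JOIN keeps every row from both sides; unmatched rows get NULL for the other side's columns.
Matching on a.acct_id = t.acct_id AND a.grp = t.grp.
Matched pairs: 3; unmatched a rows kept: 4; unmatched t rows kept: 3.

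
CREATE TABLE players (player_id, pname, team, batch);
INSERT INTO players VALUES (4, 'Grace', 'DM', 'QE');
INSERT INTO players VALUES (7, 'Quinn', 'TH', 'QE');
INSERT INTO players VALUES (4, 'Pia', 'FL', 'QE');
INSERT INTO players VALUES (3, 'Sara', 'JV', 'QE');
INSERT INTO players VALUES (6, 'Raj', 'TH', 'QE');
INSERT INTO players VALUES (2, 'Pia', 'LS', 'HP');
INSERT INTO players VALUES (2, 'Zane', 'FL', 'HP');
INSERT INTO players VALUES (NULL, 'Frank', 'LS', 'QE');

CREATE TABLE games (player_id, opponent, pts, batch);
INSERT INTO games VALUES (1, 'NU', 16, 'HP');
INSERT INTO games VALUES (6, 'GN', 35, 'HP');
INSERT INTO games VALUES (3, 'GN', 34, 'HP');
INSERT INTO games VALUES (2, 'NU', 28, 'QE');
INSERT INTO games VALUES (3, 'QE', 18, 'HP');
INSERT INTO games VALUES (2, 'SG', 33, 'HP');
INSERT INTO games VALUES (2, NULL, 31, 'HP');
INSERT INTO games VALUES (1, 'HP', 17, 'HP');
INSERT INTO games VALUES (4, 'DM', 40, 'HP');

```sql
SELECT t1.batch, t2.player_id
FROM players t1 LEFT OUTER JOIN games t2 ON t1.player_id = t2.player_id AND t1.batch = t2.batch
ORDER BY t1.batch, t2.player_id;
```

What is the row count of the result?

10

LEFT JOIN keeps every row from `players`; unmatched rows get NULL for `games`'s columns.
Matching on t1.player_id = t2.player_id AND t1.batch = t2.batch. A NULL in a compared column never satisfies the condition.
- t1 (player_id=4, batch=QE) has no partner → padded with NULL.
- t1 (player_id=7, batch=QE) has no partner → padded with NULL.
- t1 (player_id=4, batch=QE) has no partner → padded with NULL.
- t1 (player_id=3, batch=QE) has no partner → padded with NULL.
- t1 (player_id=6, batch=QE) has no partner → padded with NULL.
- t1 (player_id=2, batch=HP) pairs with 2 row(s) of t2.
- t1 (player_id=2, batch=HP) pairs with 2 row(s) of t2.
- t1 (player_id=NULL, batch=QE) has no partner → padded with NULL.
Total: 4 matched + 6 padded = 10 rows.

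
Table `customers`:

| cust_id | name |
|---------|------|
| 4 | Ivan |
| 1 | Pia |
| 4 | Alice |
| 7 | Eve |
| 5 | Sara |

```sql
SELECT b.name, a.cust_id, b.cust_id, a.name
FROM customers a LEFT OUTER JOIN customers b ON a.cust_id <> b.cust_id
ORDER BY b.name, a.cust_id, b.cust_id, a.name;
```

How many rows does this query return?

LEFT JOIN keeps every row from `customers a`; unmatched rows get NULL for `customers b`'s columns.
Matching on a.cust_id <> b.cust_id.
- a[0] cust_id=4 → 3 match(es) in b → 3 row(s).
- a[1] cust_id=1 → 4 match(es) in b → 4 row(s).
- a[2] cust_id=4 → 3 match(es) in b → 3 row(s).
- a[3] cust_id=7 → 4 match(es) in b → 4 row(s).
- a[4] cust_id=5 → 4 match(es) in b → 4 row(s).
Total: 18 rows.

18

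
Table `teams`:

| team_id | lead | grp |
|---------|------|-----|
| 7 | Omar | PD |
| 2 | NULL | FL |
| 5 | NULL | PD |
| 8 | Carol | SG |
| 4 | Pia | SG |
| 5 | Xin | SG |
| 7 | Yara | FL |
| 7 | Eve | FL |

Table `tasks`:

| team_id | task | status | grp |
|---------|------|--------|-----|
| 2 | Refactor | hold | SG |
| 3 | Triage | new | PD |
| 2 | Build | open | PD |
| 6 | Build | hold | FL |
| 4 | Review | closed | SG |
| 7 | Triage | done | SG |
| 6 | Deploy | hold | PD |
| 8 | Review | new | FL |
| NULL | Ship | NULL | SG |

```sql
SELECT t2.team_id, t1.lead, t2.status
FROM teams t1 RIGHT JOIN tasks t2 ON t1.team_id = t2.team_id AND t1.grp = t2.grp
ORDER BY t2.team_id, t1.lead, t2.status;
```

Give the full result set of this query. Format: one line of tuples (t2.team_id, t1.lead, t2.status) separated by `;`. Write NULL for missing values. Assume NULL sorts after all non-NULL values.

(2, NULL, hold); (2, NULL, open); (3, NULL, new); (4, Pia, closed); (6, NULL, hold); (6, NULL, hold); (7, NULL, done); (8, NULL, new); (NULL, NULL, NULL)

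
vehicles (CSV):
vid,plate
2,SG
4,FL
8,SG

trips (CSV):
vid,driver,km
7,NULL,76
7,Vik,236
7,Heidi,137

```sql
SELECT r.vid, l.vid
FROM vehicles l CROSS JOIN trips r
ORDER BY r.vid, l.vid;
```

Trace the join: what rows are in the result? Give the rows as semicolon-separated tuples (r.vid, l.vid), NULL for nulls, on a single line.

(7, 2); (7, 2); (7, 2); (7, 4); (7, 4); (7, 4); (7, 8); (7, 8); (7, 8)

CROSS JOIN pairs every row of `vehicles` with every row of `trips`: 3 × 3 = 9 rows.
After projecting and ordering:
r.vid | l.vid
7 | 2
7 | 2
7 | 2
7 | 4
7 | 4
7 | 4
7 | 8
7 | 8
7 | 8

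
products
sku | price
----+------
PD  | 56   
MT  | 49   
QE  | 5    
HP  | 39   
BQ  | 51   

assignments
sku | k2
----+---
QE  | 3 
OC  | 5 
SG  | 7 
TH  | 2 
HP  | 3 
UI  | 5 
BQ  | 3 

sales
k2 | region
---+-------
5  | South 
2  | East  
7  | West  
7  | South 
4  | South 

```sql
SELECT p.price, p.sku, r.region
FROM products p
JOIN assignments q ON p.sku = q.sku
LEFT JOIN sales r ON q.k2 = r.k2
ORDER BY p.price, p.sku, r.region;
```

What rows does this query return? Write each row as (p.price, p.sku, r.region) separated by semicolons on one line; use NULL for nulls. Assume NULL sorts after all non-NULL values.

Evaluate left to right. First `products p INNER JOIN assignments q` on sku: 3 row(s).
Then LEFT JOIN `sales r` on k2: each of those 3 rows is kept; rows whose q.k2 has no match in r get NULL for r's columns.

(5, QE, NULL); (39, HP, NULL); (51, BQ, NULL)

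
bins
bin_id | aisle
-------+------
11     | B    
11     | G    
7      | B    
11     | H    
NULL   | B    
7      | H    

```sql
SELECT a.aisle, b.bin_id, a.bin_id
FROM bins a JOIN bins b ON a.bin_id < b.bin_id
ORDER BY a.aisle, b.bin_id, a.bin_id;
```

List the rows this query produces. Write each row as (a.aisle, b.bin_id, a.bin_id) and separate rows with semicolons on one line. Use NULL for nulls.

INNER JOIN keeps only pairs where the ON condition holds.
Matching on a.bin_id < b.bin_id. A NULL in a compared column never satisfies the condition.
Matched pairs: 6.

(B, 11, 7); (B, 11, 7); (B, 11, 7); (H, 11, 7); (H, 11, 7); (H, 11, 7)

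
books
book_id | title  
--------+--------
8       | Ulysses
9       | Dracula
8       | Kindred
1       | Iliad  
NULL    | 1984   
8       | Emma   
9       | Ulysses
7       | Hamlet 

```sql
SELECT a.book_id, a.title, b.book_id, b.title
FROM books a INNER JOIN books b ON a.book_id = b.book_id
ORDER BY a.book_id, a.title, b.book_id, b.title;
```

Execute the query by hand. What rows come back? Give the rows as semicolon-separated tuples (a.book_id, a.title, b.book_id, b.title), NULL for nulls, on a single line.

INNER JOIN keeps only pairs where the ON condition holds.
Matching on a.book_id = b.book_id. A NULL in a compared column never satisfies the condition.
Matched pairs: 15.

(1, Iliad, 1, Iliad); (7, Hamlet, 7, Hamlet); (8, Emma, 8, Emma); (8, Emma, 8, Kindred); (8, Emma, 8, Ulysses); (8, Kindred, 8, Emma); (8, Kindred, 8, Kindred); (8, Kindred, 8, Ulysses); (8, Ulysses, 8, Emma); (8, Ulysses, 8, Kindred); (8, Ulysses, 8, Ulysses); (9, Dracula, 9, Dracula); (9, Dracula, 9, Ulysses); (9, Ulysses, 9, Dracula); (9, Ulysses, 9, Ulysses)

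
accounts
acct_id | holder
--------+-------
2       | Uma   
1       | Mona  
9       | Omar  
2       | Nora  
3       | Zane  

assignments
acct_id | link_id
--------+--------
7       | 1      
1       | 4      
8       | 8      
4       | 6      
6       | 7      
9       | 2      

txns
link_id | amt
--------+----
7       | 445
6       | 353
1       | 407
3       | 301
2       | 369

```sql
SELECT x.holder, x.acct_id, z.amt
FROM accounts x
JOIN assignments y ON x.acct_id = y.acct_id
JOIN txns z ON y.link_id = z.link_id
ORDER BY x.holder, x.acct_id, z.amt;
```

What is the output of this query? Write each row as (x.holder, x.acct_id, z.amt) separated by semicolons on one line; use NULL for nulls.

(Omar, 9, 369)

Step 1 — x INNER JOIN y on acct_id → 2 row(s).
Then INNER JOIN `txns z` on link_id: keep only rows whose y.link_id appears in z.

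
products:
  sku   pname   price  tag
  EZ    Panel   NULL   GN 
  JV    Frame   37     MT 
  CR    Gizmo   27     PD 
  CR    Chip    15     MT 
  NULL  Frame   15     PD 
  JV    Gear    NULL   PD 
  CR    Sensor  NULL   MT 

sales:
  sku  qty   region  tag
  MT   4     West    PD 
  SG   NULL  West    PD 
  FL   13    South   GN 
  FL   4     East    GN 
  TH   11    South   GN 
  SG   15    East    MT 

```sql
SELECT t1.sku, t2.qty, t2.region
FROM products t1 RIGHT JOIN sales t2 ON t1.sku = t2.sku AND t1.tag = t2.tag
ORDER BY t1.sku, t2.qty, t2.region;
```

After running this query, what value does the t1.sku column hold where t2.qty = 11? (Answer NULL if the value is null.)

RIGHT JOIN keeps every row from `sales`; unmatched rows get NULL for `products`'s columns.
Matching on t1.sku = t2.sku AND t1.tag = t2.tag. A NULL in a compared column never satisfies the condition.
- t1 (sku=EZ, tag=GN) has no partner in t2.
- t1 (sku=JV, tag=MT) has no partner in t2.
- t1 (sku=CR, tag=PD) has no partner in t2.
- t1 (sku=CR, tag=MT) has no partner in t2.
- t1 (sku=NULL, tag=PD) has no partner in t2.
- t1 (sku=JV, tag=PD) has no partner in t2.
- t1 (sku=CR, tag=MT) has no partner in t2.
- 6 t2 row(s) had no t1 match → kept, t1 columns NULL.

NULL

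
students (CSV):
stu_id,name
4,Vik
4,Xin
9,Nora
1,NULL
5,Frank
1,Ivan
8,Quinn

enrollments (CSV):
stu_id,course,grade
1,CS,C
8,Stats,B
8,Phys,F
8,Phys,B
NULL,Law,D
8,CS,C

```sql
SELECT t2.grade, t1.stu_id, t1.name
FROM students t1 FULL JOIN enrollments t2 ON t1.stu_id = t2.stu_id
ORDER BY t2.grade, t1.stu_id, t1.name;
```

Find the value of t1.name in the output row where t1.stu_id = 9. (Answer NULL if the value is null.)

FULL OUTER JOIN keeps every row from both sides; unmatched rows get NULL for the other side's columns.
Matching on t1.stu_id = t2.stu_id. A NULL in a compared column never satisfies the condition.
- t1 (stu_id=4) has no partner → padded with NULL.
- t1 (stu_id=4) has no partner → padded with NULL.
- t1 (stu_id=9) has no partner → padded with NULL.
- t1 (stu_id=1) pairs with 1 row(s) of t2.
- t1 (stu_id=5) has no partner → padded with NULL.
- t1 (stu_id=1) pairs with 1 row(s) of t2.
- t1 (stu_id=8) pairs with 4 row(s) of t2.
- 1 t2 row(s) had no t1 match → kept, t1 columns NULL.

Nora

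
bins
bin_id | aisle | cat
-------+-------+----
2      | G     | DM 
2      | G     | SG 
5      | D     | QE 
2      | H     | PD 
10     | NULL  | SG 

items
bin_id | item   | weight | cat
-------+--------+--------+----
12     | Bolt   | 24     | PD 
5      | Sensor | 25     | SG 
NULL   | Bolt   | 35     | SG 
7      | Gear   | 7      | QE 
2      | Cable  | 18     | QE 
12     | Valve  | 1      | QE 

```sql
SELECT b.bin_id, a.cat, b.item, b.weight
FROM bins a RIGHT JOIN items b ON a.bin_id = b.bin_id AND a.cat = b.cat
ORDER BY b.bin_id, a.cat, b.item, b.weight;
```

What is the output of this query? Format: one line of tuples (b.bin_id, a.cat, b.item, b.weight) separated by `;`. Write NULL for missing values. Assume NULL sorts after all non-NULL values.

(2, NULL, Cable, 18); (5, NULL, Sensor, 25); (7, NULL, Gear, 7); (12, NULL, Bolt, 24); (12, NULL, Valve, 1); (NULL, NULL, Bolt, 35)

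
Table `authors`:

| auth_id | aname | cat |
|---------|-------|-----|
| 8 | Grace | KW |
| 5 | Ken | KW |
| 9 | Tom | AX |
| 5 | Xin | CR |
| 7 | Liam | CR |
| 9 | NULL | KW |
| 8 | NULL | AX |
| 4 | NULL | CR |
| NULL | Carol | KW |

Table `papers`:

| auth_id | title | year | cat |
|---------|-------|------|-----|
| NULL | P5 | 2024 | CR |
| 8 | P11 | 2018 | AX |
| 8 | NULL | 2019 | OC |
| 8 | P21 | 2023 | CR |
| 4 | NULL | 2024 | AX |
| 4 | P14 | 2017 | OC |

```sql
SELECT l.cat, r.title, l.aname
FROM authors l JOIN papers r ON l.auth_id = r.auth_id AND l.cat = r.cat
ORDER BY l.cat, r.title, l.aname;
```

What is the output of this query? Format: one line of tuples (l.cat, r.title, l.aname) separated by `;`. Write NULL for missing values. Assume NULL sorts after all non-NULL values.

INNER JOIN keeps only pairs where the ON condition holds.
Matching on l.auth_id = r.auth_id AND l.cat = r.cat. A NULL in a compared column never satisfies the condition.
- auth_id=8, cat=KW: no matching r row, dropped.
- auth_id=5, cat=KW: no matching r row, dropped.
- auth_id=9, cat=AX: no matching r row, dropped.
- auth_id=5, cat=CR: no matching r row, dropped.
- auth_id=7, cat=CR: no matching r row, dropped.
- auth_id=9, cat=KW: no matching r row, dropped.
- auth_id=8, cat=AX: 1 matching r row(s), so 1 row(s) emitted.
- auth_id=4, cat=CR: no matching r row, dropped.
- auth_id=NULL, cat=KW: no matching r row, dropped.
After projecting and ordering:
l.cat | r.title | l.aname
AX | P11 | NULL

(AX, P11, NULL)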